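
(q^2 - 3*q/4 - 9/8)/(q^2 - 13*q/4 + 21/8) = (4*q + 3)/(4*q - 7)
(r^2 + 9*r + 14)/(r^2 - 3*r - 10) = (r + 7)/(r - 5)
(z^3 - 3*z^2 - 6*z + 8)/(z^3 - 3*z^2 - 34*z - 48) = (z^2 - 5*z + 4)/(z^2 - 5*z - 24)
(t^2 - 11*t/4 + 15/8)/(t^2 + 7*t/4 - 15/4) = (t - 3/2)/(t + 3)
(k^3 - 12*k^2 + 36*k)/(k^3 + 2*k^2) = (k^2 - 12*k + 36)/(k*(k + 2))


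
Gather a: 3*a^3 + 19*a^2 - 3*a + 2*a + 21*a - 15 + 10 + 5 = 3*a^3 + 19*a^2 + 20*a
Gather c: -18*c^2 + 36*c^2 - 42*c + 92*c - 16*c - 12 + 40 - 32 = 18*c^2 + 34*c - 4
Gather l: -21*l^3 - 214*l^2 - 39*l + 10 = -21*l^3 - 214*l^2 - 39*l + 10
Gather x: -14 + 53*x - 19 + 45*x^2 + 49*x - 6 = 45*x^2 + 102*x - 39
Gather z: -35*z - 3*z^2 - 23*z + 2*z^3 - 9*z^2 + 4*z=2*z^3 - 12*z^2 - 54*z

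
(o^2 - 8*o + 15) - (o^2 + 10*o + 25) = -18*o - 10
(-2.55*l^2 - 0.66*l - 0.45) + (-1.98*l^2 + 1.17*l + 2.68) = -4.53*l^2 + 0.51*l + 2.23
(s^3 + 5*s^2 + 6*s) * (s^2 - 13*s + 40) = s^5 - 8*s^4 - 19*s^3 + 122*s^2 + 240*s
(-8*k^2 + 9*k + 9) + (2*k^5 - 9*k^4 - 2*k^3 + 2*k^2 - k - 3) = 2*k^5 - 9*k^4 - 2*k^3 - 6*k^2 + 8*k + 6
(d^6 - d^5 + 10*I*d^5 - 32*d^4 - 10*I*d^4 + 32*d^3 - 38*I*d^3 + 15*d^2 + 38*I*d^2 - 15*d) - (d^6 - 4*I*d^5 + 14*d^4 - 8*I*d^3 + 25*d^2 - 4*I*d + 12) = -d^5 + 14*I*d^5 - 46*d^4 - 10*I*d^4 + 32*d^3 - 30*I*d^3 - 10*d^2 + 38*I*d^2 - 15*d + 4*I*d - 12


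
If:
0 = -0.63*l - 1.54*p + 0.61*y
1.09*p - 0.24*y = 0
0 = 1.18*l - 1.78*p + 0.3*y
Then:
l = 0.00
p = 0.00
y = 0.00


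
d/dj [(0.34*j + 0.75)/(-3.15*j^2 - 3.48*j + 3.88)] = (1.071*j^2 + 4.725*j + 3.9292)/(9.9225*j^4 + 21.924*j^3 - 12.3336*j^2 - 27.0048*j + 15.0544)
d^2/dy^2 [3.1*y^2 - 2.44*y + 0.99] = 6.20000000000000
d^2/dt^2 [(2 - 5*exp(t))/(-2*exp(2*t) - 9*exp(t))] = 2*(10*exp(3*t) - 61*exp(2*t) - 54*exp(t) - 81)*exp(-t)/(8*exp(3*t) + 108*exp(2*t) + 486*exp(t) + 729)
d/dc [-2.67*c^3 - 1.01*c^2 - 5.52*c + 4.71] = -8.01*c^2 - 2.02*c - 5.52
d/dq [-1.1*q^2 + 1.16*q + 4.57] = 1.16 - 2.2*q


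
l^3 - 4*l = l*(l - 2)*(l + 2)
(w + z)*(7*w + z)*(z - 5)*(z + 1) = 7*w^2*z^2 - 28*w^2*z - 35*w^2 + 8*w*z^3 - 32*w*z^2 - 40*w*z + z^4 - 4*z^3 - 5*z^2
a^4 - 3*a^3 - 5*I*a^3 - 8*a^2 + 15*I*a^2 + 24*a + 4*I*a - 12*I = (a - 3)*(a - 2*I)^2*(a - I)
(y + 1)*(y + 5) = y^2 + 6*y + 5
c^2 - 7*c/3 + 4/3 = (c - 4/3)*(c - 1)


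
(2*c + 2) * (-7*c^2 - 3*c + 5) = -14*c^3 - 20*c^2 + 4*c + 10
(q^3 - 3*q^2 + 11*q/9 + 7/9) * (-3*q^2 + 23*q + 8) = -3*q^5 + 32*q^4 - 194*q^3/3 + 16*q^2/9 + 83*q/3 + 56/9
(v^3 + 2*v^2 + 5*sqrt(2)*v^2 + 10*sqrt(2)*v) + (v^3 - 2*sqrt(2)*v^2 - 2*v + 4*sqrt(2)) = 2*v^3 + 2*v^2 + 3*sqrt(2)*v^2 - 2*v + 10*sqrt(2)*v + 4*sqrt(2)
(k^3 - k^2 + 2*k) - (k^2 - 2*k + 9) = k^3 - 2*k^2 + 4*k - 9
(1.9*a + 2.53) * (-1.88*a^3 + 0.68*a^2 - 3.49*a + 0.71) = -3.572*a^4 - 3.4644*a^3 - 4.9106*a^2 - 7.4807*a + 1.7963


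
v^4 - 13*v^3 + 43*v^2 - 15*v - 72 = (v - 8)*(v - 3)^2*(v + 1)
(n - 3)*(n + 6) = n^2 + 3*n - 18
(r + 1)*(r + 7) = r^2 + 8*r + 7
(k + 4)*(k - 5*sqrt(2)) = k^2 - 5*sqrt(2)*k + 4*k - 20*sqrt(2)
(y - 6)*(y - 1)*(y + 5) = y^3 - 2*y^2 - 29*y + 30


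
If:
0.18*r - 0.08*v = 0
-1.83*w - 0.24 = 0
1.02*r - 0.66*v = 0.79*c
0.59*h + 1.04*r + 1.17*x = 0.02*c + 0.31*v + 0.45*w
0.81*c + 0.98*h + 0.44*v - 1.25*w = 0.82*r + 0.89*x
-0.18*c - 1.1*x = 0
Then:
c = -0.03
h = -0.14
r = 0.06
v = 0.13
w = -0.13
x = 0.01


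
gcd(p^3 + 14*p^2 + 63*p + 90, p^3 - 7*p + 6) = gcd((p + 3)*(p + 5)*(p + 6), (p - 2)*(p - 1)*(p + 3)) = p + 3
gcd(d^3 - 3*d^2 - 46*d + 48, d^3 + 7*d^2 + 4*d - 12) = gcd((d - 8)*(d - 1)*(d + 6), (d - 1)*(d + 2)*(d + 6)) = d^2 + 5*d - 6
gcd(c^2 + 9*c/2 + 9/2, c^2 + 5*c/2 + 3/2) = c + 3/2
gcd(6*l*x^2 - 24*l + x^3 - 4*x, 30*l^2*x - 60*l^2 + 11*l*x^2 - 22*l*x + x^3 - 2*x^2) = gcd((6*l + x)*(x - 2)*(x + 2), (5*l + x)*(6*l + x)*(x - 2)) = 6*l*x - 12*l + x^2 - 2*x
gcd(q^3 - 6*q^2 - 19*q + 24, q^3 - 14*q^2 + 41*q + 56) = q - 8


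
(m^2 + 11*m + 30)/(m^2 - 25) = (m + 6)/(m - 5)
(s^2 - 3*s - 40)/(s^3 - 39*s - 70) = (s - 8)/(s^2 - 5*s - 14)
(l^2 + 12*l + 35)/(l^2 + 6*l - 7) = (l + 5)/(l - 1)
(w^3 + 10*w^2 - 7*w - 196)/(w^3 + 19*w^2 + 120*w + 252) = (w^2 + 3*w - 28)/(w^2 + 12*w + 36)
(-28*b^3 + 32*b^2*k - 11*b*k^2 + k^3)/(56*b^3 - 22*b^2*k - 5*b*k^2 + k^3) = (-2*b + k)/(4*b + k)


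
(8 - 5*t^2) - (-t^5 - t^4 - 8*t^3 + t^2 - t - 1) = t^5 + t^4 + 8*t^3 - 6*t^2 + t + 9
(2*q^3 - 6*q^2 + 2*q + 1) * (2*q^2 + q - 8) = 4*q^5 - 10*q^4 - 18*q^3 + 52*q^2 - 15*q - 8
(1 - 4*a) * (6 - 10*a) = 40*a^2 - 34*a + 6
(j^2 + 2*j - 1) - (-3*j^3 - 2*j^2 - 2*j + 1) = 3*j^3 + 3*j^2 + 4*j - 2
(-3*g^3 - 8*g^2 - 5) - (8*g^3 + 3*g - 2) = -11*g^3 - 8*g^2 - 3*g - 3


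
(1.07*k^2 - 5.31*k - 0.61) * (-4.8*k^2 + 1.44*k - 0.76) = -5.136*k^4 + 27.0288*k^3 - 5.5316*k^2 + 3.1572*k + 0.4636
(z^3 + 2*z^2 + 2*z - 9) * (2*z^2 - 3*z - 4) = 2*z^5 + z^4 - 6*z^3 - 32*z^2 + 19*z + 36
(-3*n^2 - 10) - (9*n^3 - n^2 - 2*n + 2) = -9*n^3 - 2*n^2 + 2*n - 12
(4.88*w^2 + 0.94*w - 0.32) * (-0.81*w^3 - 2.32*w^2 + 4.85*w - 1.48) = -3.9528*w^5 - 12.083*w^4 + 21.7464*w^3 - 1.921*w^2 - 2.9432*w + 0.4736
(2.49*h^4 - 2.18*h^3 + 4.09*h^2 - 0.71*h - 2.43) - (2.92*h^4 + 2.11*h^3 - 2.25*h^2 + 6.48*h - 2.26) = -0.43*h^4 - 4.29*h^3 + 6.34*h^2 - 7.19*h - 0.17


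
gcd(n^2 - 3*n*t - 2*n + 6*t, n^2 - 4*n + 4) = n - 2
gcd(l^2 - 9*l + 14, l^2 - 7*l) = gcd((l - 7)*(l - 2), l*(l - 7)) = l - 7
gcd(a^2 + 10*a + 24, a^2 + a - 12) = a + 4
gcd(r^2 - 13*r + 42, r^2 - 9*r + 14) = r - 7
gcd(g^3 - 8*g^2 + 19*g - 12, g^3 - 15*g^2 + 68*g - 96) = g^2 - 7*g + 12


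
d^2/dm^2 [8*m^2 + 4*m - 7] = 16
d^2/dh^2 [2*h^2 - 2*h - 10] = 4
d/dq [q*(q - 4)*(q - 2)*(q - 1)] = 4*q^3 - 21*q^2 + 28*q - 8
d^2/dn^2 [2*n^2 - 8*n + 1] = 4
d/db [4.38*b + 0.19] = 4.38000000000000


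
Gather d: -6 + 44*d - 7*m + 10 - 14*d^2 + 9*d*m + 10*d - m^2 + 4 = -14*d^2 + d*(9*m + 54) - m^2 - 7*m + 8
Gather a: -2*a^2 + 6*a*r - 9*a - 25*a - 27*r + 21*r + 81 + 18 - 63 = -2*a^2 + a*(6*r - 34) - 6*r + 36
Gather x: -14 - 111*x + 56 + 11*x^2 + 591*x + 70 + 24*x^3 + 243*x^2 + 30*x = 24*x^3 + 254*x^2 + 510*x + 112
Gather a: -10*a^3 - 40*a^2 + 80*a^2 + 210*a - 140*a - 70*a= -10*a^3 + 40*a^2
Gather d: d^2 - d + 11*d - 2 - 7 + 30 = d^2 + 10*d + 21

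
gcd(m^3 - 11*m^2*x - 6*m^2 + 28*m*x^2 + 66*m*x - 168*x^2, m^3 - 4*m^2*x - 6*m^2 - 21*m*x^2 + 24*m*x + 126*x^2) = -m^2 + 7*m*x + 6*m - 42*x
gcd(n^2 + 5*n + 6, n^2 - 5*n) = 1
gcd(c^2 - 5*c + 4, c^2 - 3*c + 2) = c - 1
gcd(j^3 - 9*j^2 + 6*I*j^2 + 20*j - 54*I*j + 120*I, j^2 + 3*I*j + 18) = j + 6*I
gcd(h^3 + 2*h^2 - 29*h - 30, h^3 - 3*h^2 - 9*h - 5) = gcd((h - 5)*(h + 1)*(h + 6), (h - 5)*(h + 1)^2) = h^2 - 4*h - 5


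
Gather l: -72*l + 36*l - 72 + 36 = -36*l - 36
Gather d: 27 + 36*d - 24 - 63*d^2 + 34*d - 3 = -63*d^2 + 70*d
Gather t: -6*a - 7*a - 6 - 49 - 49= -13*a - 104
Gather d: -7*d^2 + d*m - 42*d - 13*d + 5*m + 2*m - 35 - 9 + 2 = -7*d^2 + d*(m - 55) + 7*m - 42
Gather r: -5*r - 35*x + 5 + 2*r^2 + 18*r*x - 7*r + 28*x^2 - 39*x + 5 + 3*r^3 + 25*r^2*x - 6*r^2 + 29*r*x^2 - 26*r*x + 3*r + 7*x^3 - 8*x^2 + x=3*r^3 + r^2*(25*x - 4) + r*(29*x^2 - 8*x - 9) + 7*x^3 + 20*x^2 - 73*x + 10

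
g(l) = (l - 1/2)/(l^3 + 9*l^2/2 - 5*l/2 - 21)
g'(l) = (l - 1/2)*(-3*l^2 - 9*l + 5/2)/(l^3 + 9*l^2/2 - 5*l/2 - 21)^2 + 1/(l^3 + 9*l^2/2 - 5*l/2 - 21)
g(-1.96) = 0.39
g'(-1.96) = -0.68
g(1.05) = -0.03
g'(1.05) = -0.08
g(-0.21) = 0.03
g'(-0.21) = -0.06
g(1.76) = -0.21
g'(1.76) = -0.96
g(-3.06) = -26.65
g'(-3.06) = -381.38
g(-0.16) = 0.03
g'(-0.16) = -0.05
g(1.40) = -0.07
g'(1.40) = -0.16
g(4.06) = 0.03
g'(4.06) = -0.02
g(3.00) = 0.06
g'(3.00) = -0.06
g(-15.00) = 0.01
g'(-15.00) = 0.00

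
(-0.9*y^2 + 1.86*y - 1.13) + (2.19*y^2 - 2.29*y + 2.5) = 1.29*y^2 - 0.43*y + 1.37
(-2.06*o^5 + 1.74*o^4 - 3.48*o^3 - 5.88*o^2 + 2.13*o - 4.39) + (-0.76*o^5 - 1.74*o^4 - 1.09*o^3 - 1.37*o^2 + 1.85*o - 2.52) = -2.82*o^5 - 4.57*o^3 - 7.25*o^2 + 3.98*o - 6.91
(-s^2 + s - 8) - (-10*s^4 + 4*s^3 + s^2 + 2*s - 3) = 10*s^4 - 4*s^3 - 2*s^2 - s - 5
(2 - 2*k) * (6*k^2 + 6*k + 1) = -12*k^3 + 10*k + 2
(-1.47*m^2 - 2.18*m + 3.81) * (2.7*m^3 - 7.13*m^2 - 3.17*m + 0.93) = -3.969*m^5 + 4.5951*m^4 + 30.4903*m^3 - 21.6218*m^2 - 14.1051*m + 3.5433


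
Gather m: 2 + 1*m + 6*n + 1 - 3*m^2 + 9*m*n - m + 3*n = -3*m^2 + 9*m*n + 9*n + 3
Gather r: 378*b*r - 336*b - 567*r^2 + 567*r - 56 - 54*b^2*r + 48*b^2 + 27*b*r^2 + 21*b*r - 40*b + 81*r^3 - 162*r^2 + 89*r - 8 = 48*b^2 - 376*b + 81*r^3 + r^2*(27*b - 729) + r*(-54*b^2 + 399*b + 656) - 64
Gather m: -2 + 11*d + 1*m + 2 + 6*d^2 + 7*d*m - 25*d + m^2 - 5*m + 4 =6*d^2 - 14*d + m^2 + m*(7*d - 4) + 4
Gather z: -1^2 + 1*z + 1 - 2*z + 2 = 2 - z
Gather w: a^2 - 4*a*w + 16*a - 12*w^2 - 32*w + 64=a^2 + 16*a - 12*w^2 + w*(-4*a - 32) + 64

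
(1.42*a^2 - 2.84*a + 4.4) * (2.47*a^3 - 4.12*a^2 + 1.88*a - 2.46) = 3.5074*a^5 - 12.8652*a^4 + 25.2384*a^3 - 26.9604*a^2 + 15.2584*a - 10.824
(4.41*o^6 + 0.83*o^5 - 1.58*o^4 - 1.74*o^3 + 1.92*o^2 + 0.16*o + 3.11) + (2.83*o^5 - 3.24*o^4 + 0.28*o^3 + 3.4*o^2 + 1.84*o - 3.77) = 4.41*o^6 + 3.66*o^5 - 4.82*o^4 - 1.46*o^3 + 5.32*o^2 + 2.0*o - 0.66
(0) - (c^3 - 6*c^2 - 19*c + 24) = -c^3 + 6*c^2 + 19*c - 24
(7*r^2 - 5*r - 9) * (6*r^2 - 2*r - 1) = 42*r^4 - 44*r^3 - 51*r^2 + 23*r + 9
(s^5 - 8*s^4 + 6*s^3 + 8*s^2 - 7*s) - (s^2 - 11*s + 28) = s^5 - 8*s^4 + 6*s^3 + 7*s^2 + 4*s - 28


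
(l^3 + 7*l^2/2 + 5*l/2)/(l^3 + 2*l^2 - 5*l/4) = 2*(l + 1)/(2*l - 1)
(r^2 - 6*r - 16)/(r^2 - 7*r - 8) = (r + 2)/(r + 1)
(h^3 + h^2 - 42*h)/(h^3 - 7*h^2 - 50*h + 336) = h/(h - 8)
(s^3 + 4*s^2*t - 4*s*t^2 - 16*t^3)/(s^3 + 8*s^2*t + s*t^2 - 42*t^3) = (s^2 + 6*s*t + 8*t^2)/(s^2 + 10*s*t + 21*t^2)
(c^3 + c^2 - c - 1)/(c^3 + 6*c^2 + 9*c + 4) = (c - 1)/(c + 4)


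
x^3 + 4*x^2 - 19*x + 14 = (x - 2)*(x - 1)*(x + 7)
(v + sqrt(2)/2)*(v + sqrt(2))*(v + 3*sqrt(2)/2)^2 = v^4 + 9*sqrt(2)*v^3/2 + 29*v^2/2 + 39*sqrt(2)*v/4 + 9/2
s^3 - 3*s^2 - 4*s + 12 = (s - 3)*(s - 2)*(s + 2)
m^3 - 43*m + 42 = (m - 6)*(m - 1)*(m + 7)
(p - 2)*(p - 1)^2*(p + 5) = p^4 + p^3 - 15*p^2 + 23*p - 10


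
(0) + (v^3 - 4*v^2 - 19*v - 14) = v^3 - 4*v^2 - 19*v - 14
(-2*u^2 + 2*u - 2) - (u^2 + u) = -3*u^2 + u - 2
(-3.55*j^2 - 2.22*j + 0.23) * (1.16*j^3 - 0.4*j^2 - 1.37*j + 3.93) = -4.118*j^5 - 1.1552*j^4 + 6.0183*j^3 - 11.0021*j^2 - 9.0397*j + 0.9039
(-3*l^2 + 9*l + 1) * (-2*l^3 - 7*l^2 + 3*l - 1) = 6*l^5 + 3*l^4 - 74*l^3 + 23*l^2 - 6*l - 1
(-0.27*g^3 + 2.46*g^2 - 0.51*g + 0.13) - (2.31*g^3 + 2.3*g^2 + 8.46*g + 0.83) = -2.58*g^3 + 0.16*g^2 - 8.97*g - 0.7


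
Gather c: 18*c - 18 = 18*c - 18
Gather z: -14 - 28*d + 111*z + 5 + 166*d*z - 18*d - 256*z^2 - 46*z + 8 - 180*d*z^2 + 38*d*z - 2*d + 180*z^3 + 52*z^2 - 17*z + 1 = -48*d + 180*z^3 + z^2*(-180*d - 204) + z*(204*d + 48)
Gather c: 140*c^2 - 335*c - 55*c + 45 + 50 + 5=140*c^2 - 390*c + 100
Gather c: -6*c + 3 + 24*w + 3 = -6*c + 24*w + 6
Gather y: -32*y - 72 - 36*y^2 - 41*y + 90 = -36*y^2 - 73*y + 18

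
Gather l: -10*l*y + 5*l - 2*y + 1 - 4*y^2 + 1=l*(5 - 10*y) - 4*y^2 - 2*y + 2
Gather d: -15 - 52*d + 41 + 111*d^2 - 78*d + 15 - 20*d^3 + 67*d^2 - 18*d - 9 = -20*d^3 + 178*d^2 - 148*d + 32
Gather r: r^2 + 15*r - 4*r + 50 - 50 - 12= r^2 + 11*r - 12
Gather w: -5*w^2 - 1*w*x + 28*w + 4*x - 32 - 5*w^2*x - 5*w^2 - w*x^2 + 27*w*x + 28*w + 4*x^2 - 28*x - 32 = w^2*(-5*x - 10) + w*(-x^2 + 26*x + 56) + 4*x^2 - 24*x - 64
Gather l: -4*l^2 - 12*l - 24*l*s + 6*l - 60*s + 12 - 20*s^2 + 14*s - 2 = -4*l^2 + l*(-24*s - 6) - 20*s^2 - 46*s + 10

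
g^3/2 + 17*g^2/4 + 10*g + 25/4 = (g/2 + 1/2)*(g + 5/2)*(g + 5)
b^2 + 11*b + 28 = (b + 4)*(b + 7)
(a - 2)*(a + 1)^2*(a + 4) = a^4 + 4*a^3 - 3*a^2 - 14*a - 8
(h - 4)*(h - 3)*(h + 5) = h^3 - 2*h^2 - 23*h + 60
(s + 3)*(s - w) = s^2 - s*w + 3*s - 3*w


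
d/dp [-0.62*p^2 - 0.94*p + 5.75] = -1.24*p - 0.94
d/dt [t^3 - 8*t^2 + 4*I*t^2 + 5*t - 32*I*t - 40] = 3*t^2 + 8*t*(-2 + I) + 5 - 32*I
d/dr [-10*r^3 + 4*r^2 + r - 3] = -30*r^2 + 8*r + 1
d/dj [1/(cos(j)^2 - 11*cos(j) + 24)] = (2*cos(j) - 11)*sin(j)/(cos(j)^2 - 11*cos(j) + 24)^2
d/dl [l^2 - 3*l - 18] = 2*l - 3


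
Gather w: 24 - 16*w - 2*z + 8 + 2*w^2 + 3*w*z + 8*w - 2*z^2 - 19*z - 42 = 2*w^2 + w*(3*z - 8) - 2*z^2 - 21*z - 10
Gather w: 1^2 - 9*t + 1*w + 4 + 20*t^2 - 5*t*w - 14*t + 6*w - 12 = 20*t^2 - 23*t + w*(7 - 5*t) - 7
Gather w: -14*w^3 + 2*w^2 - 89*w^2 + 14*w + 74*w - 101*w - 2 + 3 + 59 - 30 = -14*w^3 - 87*w^2 - 13*w + 30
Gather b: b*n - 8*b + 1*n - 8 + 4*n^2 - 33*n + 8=b*(n - 8) + 4*n^2 - 32*n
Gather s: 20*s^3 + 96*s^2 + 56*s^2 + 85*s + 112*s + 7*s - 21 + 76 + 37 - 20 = 20*s^3 + 152*s^2 + 204*s + 72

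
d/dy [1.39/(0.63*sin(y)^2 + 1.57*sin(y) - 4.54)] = -(1.7514*sin(y) + 2.1823)*cos(y)/(0.63*sin(y)^2 + 1.57*sin(y) - 4.54)^2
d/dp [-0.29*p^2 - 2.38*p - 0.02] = -0.58*p - 2.38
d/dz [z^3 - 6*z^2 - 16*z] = 3*z^2 - 12*z - 16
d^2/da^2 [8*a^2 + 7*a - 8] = 16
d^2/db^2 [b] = 0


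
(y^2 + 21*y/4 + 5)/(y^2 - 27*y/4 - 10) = (y + 4)/(y - 8)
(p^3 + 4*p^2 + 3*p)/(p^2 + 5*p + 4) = p*(p + 3)/(p + 4)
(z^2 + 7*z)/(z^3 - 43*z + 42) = z/(z^2 - 7*z + 6)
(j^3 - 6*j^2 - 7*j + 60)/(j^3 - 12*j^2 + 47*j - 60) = (j + 3)/(j - 3)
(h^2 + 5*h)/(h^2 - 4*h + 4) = h*(h + 5)/(h^2 - 4*h + 4)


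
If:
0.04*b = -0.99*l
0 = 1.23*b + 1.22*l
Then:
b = 0.00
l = 0.00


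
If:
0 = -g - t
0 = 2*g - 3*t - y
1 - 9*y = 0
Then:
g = 1/45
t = -1/45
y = 1/9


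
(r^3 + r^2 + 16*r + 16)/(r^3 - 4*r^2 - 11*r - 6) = (r^2 + 16)/(r^2 - 5*r - 6)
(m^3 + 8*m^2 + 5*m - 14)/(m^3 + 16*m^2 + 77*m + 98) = (m - 1)/(m + 7)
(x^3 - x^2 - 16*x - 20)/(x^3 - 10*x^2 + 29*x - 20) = (x^2 + 4*x + 4)/(x^2 - 5*x + 4)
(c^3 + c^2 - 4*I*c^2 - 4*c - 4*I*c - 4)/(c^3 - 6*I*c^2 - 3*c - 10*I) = (c^2 + c*(1 - 2*I) - 2*I)/(c^2 - 4*I*c + 5)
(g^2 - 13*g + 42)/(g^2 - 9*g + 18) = (g - 7)/(g - 3)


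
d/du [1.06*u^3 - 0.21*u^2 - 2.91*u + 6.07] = 3.18*u^2 - 0.42*u - 2.91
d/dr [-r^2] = -2*r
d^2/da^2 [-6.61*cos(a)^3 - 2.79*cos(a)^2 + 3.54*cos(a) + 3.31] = 1.4175*cos(a) + 5.58*cos(2*a) + 14.8725*cos(3*a)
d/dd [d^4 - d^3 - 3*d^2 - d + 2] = 4*d^3 - 3*d^2 - 6*d - 1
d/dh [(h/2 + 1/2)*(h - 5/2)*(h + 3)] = 3*h^2/2 + 3*h/2 - 7/2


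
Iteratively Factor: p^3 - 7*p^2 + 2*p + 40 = (p - 4)*(p^2 - 3*p - 10) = (p - 5)*(p - 4)*(p + 2)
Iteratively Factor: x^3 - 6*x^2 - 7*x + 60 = (x - 4)*(x^2 - 2*x - 15) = (x - 5)*(x - 4)*(x + 3)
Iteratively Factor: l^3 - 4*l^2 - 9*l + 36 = (l + 3)*(l^2 - 7*l + 12) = (l - 3)*(l + 3)*(l - 4)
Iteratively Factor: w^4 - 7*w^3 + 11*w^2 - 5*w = (w - 1)*(w^3 - 6*w^2 + 5*w) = w*(w - 1)*(w^2 - 6*w + 5) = w*(w - 1)^2*(w - 5)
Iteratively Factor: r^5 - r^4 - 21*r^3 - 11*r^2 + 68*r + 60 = (r + 3)*(r^4 - 4*r^3 - 9*r^2 + 16*r + 20) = (r + 2)*(r + 3)*(r^3 - 6*r^2 + 3*r + 10) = (r - 2)*(r + 2)*(r + 3)*(r^2 - 4*r - 5) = (r - 2)*(r + 1)*(r + 2)*(r + 3)*(r - 5)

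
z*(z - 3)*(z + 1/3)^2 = z^4 - 7*z^3/3 - 17*z^2/9 - z/3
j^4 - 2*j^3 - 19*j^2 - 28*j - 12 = (j - 6)*(j + 1)^2*(j + 2)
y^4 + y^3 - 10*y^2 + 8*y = y*(y - 2)*(y - 1)*(y + 4)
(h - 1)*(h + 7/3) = h^2 + 4*h/3 - 7/3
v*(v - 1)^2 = v^3 - 2*v^2 + v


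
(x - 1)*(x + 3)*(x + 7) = x^3 + 9*x^2 + 11*x - 21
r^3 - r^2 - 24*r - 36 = (r - 6)*(r + 2)*(r + 3)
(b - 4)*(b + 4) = b^2 - 16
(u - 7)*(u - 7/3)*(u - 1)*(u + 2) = u^4 - 25*u^3/3 + 5*u^2 + 35*u - 98/3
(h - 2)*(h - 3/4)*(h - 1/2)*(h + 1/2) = h^4 - 11*h^3/4 + 5*h^2/4 + 11*h/16 - 3/8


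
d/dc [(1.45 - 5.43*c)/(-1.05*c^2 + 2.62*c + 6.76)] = (-5.7015*c^2 + 3.045*c - 40.5058)/(1.1025*c^4 - 5.502*c^3 - 7.3316*c^2 + 35.4224*c + 45.6976)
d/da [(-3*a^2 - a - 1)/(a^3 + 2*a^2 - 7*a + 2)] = (3*a^4 + 2*a^3 + 26*a^2 - 8*a - 9)/(a^6 + 4*a^5 - 10*a^4 - 24*a^3 + 57*a^2 - 28*a + 4)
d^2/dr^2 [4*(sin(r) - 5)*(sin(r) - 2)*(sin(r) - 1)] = -71*sin(r) + 9*sin(3*r) - 64*cos(2*r)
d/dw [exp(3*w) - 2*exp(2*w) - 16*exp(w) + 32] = (3*exp(2*w) - 4*exp(w) - 16)*exp(w)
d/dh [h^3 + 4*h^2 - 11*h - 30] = 3*h^2 + 8*h - 11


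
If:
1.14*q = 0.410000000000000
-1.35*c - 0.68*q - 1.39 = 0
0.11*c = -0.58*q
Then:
No Solution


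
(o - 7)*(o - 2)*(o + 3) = o^3 - 6*o^2 - 13*o + 42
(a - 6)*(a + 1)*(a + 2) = a^3 - 3*a^2 - 16*a - 12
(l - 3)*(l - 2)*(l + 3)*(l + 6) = l^4 + 4*l^3 - 21*l^2 - 36*l + 108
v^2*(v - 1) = v^3 - v^2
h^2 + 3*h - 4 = (h - 1)*(h + 4)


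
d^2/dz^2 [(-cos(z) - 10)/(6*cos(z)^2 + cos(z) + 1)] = 3*(27*(1 - cos(2*z))^2*cos(z) + 239*(1 - cos(2*z))^2/2 - 99*cos(z) + 159*cos(2*z)/2 + 30*cos(3*z) - 6*cos(5*z) - 729/2)/(cos(z) + 3*cos(2*z) + 4)^3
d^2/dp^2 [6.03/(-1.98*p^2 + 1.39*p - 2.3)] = (47.280024*p^2 - 33.191532*p - 6.03*(3.96*p - 1.39)*(7.92*p - 2.78) + 54.92124)/(1.98*p^2 - 1.39*p + 2.3)^3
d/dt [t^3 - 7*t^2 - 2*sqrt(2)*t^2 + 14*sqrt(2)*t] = 3*t^2 - 14*t - 4*sqrt(2)*t + 14*sqrt(2)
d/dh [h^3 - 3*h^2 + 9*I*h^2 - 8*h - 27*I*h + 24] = 3*h^2 + h*(-6 + 18*I) - 8 - 27*I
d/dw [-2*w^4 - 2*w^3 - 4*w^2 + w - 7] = -8*w^3 - 6*w^2 - 8*w + 1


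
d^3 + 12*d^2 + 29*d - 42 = (d - 1)*(d + 6)*(d + 7)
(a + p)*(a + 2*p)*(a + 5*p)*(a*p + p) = a^4*p + 8*a^3*p^2 + a^3*p + 17*a^2*p^3 + 8*a^2*p^2 + 10*a*p^4 + 17*a*p^3 + 10*p^4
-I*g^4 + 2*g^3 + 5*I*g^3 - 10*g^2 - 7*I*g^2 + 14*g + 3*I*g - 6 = (g - 3)*(g - 1)*(g + 2*I)*(-I*g + I)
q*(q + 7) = q^2 + 7*q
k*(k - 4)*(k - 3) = k^3 - 7*k^2 + 12*k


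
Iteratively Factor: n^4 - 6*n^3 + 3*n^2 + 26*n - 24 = (n + 2)*(n^3 - 8*n^2 + 19*n - 12) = (n - 1)*(n + 2)*(n^2 - 7*n + 12) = (n - 3)*(n - 1)*(n + 2)*(n - 4)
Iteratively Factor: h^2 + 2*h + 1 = (h + 1)*(h + 1)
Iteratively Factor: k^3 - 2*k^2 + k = (k - 1)*(k^2 - k) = (k - 1)^2*(k)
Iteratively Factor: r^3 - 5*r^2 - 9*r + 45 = (r - 5)*(r^2 - 9) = (r - 5)*(r - 3)*(r + 3)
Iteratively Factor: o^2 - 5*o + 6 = (o - 3)*(o - 2)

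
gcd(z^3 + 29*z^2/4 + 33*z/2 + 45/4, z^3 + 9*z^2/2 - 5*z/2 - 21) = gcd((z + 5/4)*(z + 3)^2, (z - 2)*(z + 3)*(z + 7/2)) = z + 3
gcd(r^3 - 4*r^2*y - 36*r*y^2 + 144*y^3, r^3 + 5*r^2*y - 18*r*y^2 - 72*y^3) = -r^2 - 2*r*y + 24*y^2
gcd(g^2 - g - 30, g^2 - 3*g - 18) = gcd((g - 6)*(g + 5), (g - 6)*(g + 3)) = g - 6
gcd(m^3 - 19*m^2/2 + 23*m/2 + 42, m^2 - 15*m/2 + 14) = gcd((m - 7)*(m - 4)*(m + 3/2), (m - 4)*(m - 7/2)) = m - 4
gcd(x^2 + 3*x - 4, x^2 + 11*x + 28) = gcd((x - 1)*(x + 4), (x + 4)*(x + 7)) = x + 4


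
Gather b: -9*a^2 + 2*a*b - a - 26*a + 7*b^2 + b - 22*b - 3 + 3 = -9*a^2 - 27*a + 7*b^2 + b*(2*a - 21)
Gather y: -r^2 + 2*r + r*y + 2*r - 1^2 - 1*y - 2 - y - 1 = -r^2 + 4*r + y*(r - 2) - 4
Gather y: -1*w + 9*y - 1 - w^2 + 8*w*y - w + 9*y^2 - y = -w^2 - 2*w + 9*y^2 + y*(8*w + 8) - 1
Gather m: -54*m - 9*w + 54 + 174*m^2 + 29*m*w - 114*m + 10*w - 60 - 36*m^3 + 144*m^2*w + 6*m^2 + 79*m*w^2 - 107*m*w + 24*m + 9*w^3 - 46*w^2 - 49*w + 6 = -36*m^3 + m^2*(144*w + 180) + m*(79*w^2 - 78*w - 144) + 9*w^3 - 46*w^2 - 48*w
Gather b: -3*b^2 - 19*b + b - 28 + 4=-3*b^2 - 18*b - 24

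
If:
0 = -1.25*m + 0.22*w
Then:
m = 0.176*w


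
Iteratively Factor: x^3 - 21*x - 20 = (x + 1)*(x^2 - x - 20) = (x - 5)*(x + 1)*(x + 4)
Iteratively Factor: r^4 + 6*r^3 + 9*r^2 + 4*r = (r + 4)*(r^3 + 2*r^2 + r) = (r + 1)*(r + 4)*(r^2 + r) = (r + 1)^2*(r + 4)*(r)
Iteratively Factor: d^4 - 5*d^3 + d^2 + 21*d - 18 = (d - 3)*(d^3 - 2*d^2 - 5*d + 6) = (d - 3)*(d + 2)*(d^2 - 4*d + 3) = (d - 3)^2*(d + 2)*(d - 1)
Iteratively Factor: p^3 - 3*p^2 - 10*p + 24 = (p + 3)*(p^2 - 6*p + 8) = (p - 2)*(p + 3)*(p - 4)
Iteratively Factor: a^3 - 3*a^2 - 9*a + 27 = (a + 3)*(a^2 - 6*a + 9) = (a - 3)*(a + 3)*(a - 3)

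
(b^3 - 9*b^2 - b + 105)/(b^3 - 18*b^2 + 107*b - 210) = (b + 3)/(b - 6)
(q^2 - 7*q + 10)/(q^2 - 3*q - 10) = (q - 2)/(q + 2)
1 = 1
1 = 1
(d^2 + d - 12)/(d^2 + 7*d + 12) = (d - 3)/(d + 3)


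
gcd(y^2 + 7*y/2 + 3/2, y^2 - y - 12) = y + 3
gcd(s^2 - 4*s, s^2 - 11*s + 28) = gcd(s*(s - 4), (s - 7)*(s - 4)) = s - 4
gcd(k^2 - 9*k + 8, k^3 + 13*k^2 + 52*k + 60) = 1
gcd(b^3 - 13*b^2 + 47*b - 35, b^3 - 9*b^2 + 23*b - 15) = b^2 - 6*b + 5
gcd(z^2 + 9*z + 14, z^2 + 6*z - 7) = z + 7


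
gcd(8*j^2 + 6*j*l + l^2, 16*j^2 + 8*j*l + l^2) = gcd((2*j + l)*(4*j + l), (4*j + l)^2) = 4*j + l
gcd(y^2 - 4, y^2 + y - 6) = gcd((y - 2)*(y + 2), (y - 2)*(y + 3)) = y - 2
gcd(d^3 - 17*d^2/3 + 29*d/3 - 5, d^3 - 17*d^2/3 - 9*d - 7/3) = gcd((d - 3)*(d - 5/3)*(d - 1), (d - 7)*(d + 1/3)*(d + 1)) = 1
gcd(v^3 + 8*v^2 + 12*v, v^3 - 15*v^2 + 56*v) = v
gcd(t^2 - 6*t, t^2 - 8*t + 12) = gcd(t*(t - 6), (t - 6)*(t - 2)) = t - 6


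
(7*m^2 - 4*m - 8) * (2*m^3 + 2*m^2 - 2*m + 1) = 14*m^5 + 6*m^4 - 38*m^3 - m^2 + 12*m - 8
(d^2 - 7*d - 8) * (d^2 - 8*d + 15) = d^4 - 15*d^3 + 63*d^2 - 41*d - 120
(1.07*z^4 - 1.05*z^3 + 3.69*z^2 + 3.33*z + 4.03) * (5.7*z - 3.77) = 6.099*z^5 - 10.0189*z^4 + 24.9915*z^3 + 5.0697*z^2 + 10.4169*z - 15.1931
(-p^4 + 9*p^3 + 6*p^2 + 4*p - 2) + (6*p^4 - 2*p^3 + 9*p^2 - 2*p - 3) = 5*p^4 + 7*p^3 + 15*p^2 + 2*p - 5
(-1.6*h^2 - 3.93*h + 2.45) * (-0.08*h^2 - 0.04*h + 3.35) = 0.128*h^4 + 0.3784*h^3 - 5.3988*h^2 - 13.2635*h + 8.2075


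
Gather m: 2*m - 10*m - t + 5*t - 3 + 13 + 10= -8*m + 4*t + 20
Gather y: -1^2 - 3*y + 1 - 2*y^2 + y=-2*y^2 - 2*y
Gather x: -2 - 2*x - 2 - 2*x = -4*x - 4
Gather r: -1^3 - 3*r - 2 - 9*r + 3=-12*r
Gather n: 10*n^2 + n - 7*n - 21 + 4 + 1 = 10*n^2 - 6*n - 16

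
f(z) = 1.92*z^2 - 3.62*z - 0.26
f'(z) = 3.84*z - 3.62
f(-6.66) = 109.01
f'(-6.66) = -29.19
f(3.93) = 15.17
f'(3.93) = 11.47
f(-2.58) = 21.86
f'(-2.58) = -13.53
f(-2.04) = 15.12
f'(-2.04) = -11.45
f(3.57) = 11.29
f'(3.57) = 10.09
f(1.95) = -0.02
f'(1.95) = 3.87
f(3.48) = 10.39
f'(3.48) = 9.74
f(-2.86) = 25.80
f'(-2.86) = -14.60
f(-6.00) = 90.58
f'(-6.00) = -26.66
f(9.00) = 122.68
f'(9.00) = 30.94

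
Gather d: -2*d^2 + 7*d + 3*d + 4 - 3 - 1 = -2*d^2 + 10*d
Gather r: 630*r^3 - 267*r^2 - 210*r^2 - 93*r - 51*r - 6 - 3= 630*r^3 - 477*r^2 - 144*r - 9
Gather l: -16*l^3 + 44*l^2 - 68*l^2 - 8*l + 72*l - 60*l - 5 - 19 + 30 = -16*l^3 - 24*l^2 + 4*l + 6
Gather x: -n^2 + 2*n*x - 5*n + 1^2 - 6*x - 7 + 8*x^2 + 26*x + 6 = -n^2 - 5*n + 8*x^2 + x*(2*n + 20)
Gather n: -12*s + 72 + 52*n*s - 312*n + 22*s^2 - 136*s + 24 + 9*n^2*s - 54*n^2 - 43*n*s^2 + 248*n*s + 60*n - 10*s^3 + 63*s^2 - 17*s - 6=n^2*(9*s - 54) + n*(-43*s^2 + 300*s - 252) - 10*s^3 + 85*s^2 - 165*s + 90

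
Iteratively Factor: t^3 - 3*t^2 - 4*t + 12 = (t + 2)*(t^2 - 5*t + 6) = (t - 3)*(t + 2)*(t - 2)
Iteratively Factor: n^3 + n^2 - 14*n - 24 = (n + 3)*(n^2 - 2*n - 8) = (n - 4)*(n + 3)*(n + 2)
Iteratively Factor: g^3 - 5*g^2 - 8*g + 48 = (g - 4)*(g^2 - g - 12) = (g - 4)*(g + 3)*(g - 4)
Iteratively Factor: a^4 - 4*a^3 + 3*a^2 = (a - 3)*(a^3 - a^2) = a*(a - 3)*(a^2 - a) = a^2*(a - 3)*(a - 1)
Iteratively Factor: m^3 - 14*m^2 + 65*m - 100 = (m - 4)*(m^2 - 10*m + 25) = (m - 5)*(m - 4)*(m - 5)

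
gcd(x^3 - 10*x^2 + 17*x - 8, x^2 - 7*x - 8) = x - 8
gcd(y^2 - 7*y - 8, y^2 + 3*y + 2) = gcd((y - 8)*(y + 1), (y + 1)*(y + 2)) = y + 1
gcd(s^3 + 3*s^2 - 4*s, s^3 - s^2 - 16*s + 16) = s^2 + 3*s - 4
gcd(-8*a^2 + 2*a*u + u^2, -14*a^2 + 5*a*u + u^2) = -2*a + u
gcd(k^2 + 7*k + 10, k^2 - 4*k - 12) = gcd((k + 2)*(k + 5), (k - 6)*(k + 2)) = k + 2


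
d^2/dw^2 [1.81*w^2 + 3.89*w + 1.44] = 3.62000000000000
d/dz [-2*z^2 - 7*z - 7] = -4*z - 7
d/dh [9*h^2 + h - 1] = 18*h + 1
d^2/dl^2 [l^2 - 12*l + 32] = 2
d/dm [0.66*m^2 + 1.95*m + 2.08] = 1.32*m + 1.95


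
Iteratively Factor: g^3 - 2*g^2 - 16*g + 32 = (g + 4)*(g^2 - 6*g + 8) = (g - 2)*(g + 4)*(g - 4)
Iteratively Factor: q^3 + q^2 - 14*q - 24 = (q + 2)*(q^2 - q - 12) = (q - 4)*(q + 2)*(q + 3)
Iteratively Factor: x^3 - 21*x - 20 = (x - 5)*(x^2 + 5*x + 4) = (x - 5)*(x + 4)*(x + 1)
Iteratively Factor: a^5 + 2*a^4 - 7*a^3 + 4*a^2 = (a - 1)*(a^4 + 3*a^3 - 4*a^2) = a*(a - 1)*(a^3 + 3*a^2 - 4*a) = a*(a - 1)*(a + 4)*(a^2 - a) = a*(a - 1)^2*(a + 4)*(a)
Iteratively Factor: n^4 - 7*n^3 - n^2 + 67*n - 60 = (n - 1)*(n^3 - 6*n^2 - 7*n + 60) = (n - 5)*(n - 1)*(n^2 - n - 12) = (n - 5)*(n - 4)*(n - 1)*(n + 3)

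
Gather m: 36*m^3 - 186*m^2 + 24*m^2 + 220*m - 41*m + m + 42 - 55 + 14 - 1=36*m^3 - 162*m^2 + 180*m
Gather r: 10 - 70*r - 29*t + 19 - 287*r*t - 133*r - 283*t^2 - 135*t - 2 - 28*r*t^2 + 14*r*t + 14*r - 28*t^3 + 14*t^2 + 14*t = r*(-28*t^2 - 273*t - 189) - 28*t^3 - 269*t^2 - 150*t + 27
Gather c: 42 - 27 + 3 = 18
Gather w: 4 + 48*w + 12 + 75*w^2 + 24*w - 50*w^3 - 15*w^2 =-50*w^3 + 60*w^2 + 72*w + 16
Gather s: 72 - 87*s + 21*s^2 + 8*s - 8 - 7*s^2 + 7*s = 14*s^2 - 72*s + 64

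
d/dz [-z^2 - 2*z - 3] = -2*z - 2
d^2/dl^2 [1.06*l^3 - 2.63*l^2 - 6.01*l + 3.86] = 6.36*l - 5.26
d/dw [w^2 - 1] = 2*w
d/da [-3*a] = -3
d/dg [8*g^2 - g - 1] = 16*g - 1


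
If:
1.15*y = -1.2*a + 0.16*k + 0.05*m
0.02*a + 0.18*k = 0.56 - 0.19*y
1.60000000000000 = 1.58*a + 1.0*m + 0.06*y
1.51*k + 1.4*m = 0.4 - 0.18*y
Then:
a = 6.46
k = 8.62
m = -8.26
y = -5.90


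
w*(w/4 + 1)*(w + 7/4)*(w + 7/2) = w^4/4 + 37*w^3/16 + 217*w^2/32 + 49*w/8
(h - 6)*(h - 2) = h^2 - 8*h + 12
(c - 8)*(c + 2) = c^2 - 6*c - 16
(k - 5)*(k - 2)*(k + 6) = k^3 - k^2 - 32*k + 60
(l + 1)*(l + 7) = l^2 + 8*l + 7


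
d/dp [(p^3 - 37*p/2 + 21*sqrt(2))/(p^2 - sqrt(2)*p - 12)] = ((37 - 6*p^2)*(-p^2 + sqrt(2)*p + 12) - (2*p - sqrt(2))*(2*p^3 - 37*p + 42*sqrt(2)))/(2*(-p^2 + sqrt(2)*p + 12)^2)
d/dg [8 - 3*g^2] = -6*g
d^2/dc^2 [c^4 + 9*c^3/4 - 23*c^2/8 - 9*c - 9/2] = 12*c^2 + 27*c/2 - 23/4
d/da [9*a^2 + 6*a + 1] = 18*a + 6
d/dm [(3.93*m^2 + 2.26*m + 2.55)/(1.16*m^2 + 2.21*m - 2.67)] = (6.0637*m^2 - 26.9022*m - 11.6697)/(1.3456*m^4 + 5.1272*m^3 - 1.3103*m^2 - 11.8014*m + 7.1289)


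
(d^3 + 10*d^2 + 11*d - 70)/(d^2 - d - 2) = (d^2 + 12*d + 35)/(d + 1)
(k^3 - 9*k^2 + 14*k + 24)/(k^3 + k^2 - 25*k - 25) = (k^2 - 10*k + 24)/(k^2 - 25)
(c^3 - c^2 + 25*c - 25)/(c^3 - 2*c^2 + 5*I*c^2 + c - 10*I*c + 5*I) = (c - 5*I)/(c - 1)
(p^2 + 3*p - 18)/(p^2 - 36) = (p - 3)/(p - 6)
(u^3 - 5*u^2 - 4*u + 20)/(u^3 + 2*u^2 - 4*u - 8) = (u - 5)/(u + 2)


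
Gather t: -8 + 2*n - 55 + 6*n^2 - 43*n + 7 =6*n^2 - 41*n - 56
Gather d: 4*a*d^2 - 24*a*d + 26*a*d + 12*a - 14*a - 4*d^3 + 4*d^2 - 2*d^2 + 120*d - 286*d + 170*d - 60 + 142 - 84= -2*a - 4*d^3 + d^2*(4*a + 2) + d*(2*a + 4) - 2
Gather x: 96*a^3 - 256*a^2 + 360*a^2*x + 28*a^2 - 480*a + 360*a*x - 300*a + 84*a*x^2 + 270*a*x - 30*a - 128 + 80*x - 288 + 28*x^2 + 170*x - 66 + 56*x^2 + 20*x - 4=96*a^3 - 228*a^2 - 810*a + x^2*(84*a + 84) + x*(360*a^2 + 630*a + 270) - 486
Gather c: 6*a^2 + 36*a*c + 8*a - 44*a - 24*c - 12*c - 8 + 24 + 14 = 6*a^2 - 36*a + c*(36*a - 36) + 30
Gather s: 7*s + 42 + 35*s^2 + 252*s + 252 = 35*s^2 + 259*s + 294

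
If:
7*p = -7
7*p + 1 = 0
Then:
No Solution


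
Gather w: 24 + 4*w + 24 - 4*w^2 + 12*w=-4*w^2 + 16*w + 48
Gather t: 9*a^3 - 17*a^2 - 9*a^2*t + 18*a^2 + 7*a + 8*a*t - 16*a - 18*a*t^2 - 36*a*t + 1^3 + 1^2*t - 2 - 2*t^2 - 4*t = 9*a^3 + a^2 - 9*a + t^2*(-18*a - 2) + t*(-9*a^2 - 28*a - 3) - 1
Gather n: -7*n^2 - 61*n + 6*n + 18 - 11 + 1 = -7*n^2 - 55*n + 8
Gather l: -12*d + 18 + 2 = 20 - 12*d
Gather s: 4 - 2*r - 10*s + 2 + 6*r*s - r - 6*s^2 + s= -3*r - 6*s^2 + s*(6*r - 9) + 6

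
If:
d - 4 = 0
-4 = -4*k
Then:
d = 4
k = 1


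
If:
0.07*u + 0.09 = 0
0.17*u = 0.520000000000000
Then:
No Solution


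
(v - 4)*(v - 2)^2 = v^3 - 8*v^2 + 20*v - 16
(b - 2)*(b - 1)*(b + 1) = b^3 - 2*b^2 - b + 2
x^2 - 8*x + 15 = (x - 5)*(x - 3)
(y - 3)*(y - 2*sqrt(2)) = y^2 - 3*y - 2*sqrt(2)*y + 6*sqrt(2)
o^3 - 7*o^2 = o^2*(o - 7)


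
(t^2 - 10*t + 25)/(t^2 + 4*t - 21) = (t^2 - 10*t + 25)/(t^2 + 4*t - 21)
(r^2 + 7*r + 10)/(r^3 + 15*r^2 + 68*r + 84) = (r + 5)/(r^2 + 13*r + 42)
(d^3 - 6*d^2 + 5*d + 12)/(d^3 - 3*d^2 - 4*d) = (d - 3)/d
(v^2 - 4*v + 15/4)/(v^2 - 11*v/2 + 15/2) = (v - 3/2)/(v - 3)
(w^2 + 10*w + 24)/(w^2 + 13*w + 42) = (w + 4)/(w + 7)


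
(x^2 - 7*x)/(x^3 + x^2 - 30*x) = (x - 7)/(x^2 + x - 30)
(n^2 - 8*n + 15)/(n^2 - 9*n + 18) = (n - 5)/(n - 6)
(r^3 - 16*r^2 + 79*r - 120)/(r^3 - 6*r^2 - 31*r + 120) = (r - 5)/(r + 5)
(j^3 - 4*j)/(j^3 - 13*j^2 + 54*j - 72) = j*(j^2 - 4)/(j^3 - 13*j^2 + 54*j - 72)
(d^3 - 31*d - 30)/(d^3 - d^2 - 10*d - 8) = (d^2 - d - 30)/(d^2 - 2*d - 8)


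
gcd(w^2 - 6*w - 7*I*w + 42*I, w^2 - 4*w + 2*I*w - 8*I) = 1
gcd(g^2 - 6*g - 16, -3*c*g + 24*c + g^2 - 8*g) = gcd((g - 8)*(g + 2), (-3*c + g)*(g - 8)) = g - 8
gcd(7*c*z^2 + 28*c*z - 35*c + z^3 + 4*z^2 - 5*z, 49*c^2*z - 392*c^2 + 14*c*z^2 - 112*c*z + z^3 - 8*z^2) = 7*c + z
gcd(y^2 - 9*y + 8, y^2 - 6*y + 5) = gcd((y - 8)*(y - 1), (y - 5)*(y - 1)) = y - 1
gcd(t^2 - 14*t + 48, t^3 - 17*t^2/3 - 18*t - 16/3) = t - 8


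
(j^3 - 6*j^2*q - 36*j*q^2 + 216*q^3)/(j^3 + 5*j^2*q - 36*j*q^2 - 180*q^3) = (j - 6*q)/(j + 5*q)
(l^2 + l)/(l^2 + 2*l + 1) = l/(l + 1)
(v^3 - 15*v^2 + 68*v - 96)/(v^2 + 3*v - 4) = (v^3 - 15*v^2 + 68*v - 96)/(v^2 + 3*v - 4)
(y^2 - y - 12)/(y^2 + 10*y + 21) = (y - 4)/(y + 7)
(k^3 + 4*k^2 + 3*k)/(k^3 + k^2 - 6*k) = (k + 1)/(k - 2)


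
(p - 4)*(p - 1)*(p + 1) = p^3 - 4*p^2 - p + 4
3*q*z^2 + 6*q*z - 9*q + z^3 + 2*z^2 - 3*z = (3*q + z)*(z - 1)*(z + 3)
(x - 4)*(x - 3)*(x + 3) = x^3 - 4*x^2 - 9*x + 36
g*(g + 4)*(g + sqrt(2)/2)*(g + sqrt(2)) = g^4 + 3*sqrt(2)*g^3/2 + 4*g^3 + g^2 + 6*sqrt(2)*g^2 + 4*g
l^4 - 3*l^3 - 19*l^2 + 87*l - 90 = (l - 3)^2*(l - 2)*(l + 5)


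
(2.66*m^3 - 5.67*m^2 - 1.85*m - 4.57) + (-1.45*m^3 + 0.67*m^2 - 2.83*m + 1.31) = 1.21*m^3 - 5.0*m^2 - 4.68*m - 3.26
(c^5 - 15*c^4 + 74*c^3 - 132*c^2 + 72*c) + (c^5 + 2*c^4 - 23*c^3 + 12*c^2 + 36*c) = 2*c^5 - 13*c^4 + 51*c^3 - 120*c^2 + 108*c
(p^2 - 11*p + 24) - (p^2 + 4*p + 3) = 21 - 15*p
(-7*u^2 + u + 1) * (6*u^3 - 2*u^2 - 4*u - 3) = -42*u^5 + 20*u^4 + 32*u^3 + 15*u^2 - 7*u - 3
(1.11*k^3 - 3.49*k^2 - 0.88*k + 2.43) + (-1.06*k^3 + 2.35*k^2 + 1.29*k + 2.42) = 0.05*k^3 - 1.14*k^2 + 0.41*k + 4.85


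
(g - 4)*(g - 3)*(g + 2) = g^3 - 5*g^2 - 2*g + 24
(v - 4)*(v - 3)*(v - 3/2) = v^3 - 17*v^2/2 + 45*v/2 - 18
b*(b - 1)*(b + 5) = b^3 + 4*b^2 - 5*b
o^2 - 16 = (o - 4)*(o + 4)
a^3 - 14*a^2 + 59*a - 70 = (a - 7)*(a - 5)*(a - 2)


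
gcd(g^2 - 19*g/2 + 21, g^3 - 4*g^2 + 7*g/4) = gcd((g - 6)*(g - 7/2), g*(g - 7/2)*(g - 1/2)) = g - 7/2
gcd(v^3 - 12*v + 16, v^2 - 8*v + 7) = 1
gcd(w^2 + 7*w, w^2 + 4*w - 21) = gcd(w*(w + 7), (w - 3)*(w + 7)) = w + 7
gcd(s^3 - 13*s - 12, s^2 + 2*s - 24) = s - 4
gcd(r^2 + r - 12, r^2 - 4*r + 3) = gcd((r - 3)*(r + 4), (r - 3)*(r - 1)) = r - 3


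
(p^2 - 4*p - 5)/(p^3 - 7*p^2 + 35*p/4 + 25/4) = 4*(p + 1)/(4*p^2 - 8*p - 5)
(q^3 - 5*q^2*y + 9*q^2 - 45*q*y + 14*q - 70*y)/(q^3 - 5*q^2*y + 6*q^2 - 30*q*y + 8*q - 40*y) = (q + 7)/(q + 4)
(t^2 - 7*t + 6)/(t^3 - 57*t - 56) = (-t^2 + 7*t - 6)/(-t^3 + 57*t + 56)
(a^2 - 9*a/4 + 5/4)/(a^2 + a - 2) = (a - 5/4)/(a + 2)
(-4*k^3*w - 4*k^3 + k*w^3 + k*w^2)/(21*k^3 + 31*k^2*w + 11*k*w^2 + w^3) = k*(-4*k^2*w - 4*k^2 + w^3 + w^2)/(21*k^3 + 31*k^2*w + 11*k*w^2 + w^3)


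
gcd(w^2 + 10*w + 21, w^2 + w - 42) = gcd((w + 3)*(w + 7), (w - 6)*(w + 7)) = w + 7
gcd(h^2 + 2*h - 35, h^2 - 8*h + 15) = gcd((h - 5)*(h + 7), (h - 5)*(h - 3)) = h - 5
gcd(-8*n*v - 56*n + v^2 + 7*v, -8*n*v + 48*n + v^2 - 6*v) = -8*n + v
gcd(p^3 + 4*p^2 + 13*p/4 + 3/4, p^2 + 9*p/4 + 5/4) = 1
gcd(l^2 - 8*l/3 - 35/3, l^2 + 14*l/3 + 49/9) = l + 7/3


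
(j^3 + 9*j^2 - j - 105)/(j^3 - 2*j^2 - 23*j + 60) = (j + 7)/(j - 4)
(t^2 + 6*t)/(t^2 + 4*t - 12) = t/(t - 2)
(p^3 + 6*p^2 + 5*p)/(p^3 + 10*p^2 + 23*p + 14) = p*(p + 5)/(p^2 + 9*p + 14)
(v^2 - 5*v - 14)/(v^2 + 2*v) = (v - 7)/v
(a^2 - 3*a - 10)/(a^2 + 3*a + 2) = (a - 5)/(a + 1)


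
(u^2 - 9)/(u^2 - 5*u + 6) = (u + 3)/(u - 2)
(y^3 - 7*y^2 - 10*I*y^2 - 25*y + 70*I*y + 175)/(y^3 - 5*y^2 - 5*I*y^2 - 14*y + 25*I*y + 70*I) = (y - 5*I)/(y + 2)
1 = 1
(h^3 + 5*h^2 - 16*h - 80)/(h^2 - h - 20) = (h^2 + h - 20)/(h - 5)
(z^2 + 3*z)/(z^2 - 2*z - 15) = z/(z - 5)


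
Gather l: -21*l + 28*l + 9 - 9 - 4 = 7*l - 4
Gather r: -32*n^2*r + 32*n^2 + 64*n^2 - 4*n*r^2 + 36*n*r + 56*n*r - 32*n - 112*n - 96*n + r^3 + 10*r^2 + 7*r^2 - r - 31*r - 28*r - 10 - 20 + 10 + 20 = 96*n^2 - 240*n + r^3 + r^2*(17 - 4*n) + r*(-32*n^2 + 92*n - 60)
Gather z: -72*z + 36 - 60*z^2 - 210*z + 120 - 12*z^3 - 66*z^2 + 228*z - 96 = -12*z^3 - 126*z^2 - 54*z + 60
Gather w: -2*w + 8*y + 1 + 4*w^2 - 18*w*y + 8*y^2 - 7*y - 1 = 4*w^2 + w*(-18*y - 2) + 8*y^2 + y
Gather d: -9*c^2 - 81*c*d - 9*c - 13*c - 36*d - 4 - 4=-9*c^2 - 22*c + d*(-81*c - 36) - 8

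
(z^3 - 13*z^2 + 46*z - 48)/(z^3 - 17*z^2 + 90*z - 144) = (z - 2)/(z - 6)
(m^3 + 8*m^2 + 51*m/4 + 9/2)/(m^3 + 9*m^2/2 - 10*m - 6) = (m + 3/2)/(m - 2)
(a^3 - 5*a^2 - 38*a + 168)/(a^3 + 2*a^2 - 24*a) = (a - 7)/a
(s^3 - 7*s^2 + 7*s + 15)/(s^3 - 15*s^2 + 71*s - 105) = (s + 1)/(s - 7)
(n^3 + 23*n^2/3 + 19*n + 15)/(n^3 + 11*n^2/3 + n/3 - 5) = (n + 3)/(n - 1)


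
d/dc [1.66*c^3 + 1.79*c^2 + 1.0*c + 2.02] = 4.98*c^2 + 3.58*c + 1.0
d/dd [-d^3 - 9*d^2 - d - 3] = -3*d^2 - 18*d - 1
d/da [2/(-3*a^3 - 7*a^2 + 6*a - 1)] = 2*(9*a^2 + 14*a - 6)/(3*a^3 + 7*a^2 - 6*a + 1)^2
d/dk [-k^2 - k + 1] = -2*k - 1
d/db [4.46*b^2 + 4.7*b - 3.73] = 8.92*b + 4.7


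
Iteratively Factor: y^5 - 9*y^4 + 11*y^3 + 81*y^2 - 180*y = (y + 3)*(y^4 - 12*y^3 + 47*y^2 - 60*y) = (y - 3)*(y + 3)*(y^3 - 9*y^2 + 20*y) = (y - 5)*(y - 3)*(y + 3)*(y^2 - 4*y) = y*(y - 5)*(y - 3)*(y + 3)*(y - 4)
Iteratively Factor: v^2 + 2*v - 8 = (v - 2)*(v + 4)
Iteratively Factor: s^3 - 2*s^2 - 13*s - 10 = (s + 1)*(s^2 - 3*s - 10) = (s + 1)*(s + 2)*(s - 5)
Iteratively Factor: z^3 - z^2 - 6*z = (z)*(z^2 - z - 6) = z*(z + 2)*(z - 3)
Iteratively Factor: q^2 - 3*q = (q)*(q - 3)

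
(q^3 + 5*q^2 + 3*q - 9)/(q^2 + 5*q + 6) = (q^2 + 2*q - 3)/(q + 2)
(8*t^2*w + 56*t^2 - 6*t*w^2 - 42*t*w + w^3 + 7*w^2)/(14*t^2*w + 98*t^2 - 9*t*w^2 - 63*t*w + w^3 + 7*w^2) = (4*t - w)/(7*t - w)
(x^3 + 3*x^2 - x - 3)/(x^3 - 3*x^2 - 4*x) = (x^2 + 2*x - 3)/(x*(x - 4))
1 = 1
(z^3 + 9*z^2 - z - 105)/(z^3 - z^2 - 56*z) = (z^2 + 2*z - 15)/(z*(z - 8))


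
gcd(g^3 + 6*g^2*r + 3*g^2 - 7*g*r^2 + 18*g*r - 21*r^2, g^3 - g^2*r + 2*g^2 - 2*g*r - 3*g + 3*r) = -g^2 + g*r - 3*g + 3*r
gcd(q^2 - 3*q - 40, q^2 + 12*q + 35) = q + 5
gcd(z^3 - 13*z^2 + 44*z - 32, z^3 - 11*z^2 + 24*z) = z - 8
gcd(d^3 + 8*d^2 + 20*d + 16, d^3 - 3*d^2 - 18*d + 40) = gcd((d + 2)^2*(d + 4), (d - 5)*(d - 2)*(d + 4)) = d + 4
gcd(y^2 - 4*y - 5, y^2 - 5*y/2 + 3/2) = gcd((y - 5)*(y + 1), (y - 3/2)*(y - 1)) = 1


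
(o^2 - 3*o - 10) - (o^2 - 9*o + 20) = 6*o - 30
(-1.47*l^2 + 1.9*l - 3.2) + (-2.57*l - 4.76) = -1.47*l^2 - 0.67*l - 7.96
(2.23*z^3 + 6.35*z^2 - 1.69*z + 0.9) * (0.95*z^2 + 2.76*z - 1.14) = 2.1185*z^5 + 12.1873*z^4 + 13.3783*z^3 - 11.0484*z^2 + 4.4106*z - 1.026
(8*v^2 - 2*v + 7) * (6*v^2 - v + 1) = 48*v^4 - 20*v^3 + 52*v^2 - 9*v + 7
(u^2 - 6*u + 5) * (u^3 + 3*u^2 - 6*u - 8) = u^5 - 3*u^4 - 19*u^3 + 43*u^2 + 18*u - 40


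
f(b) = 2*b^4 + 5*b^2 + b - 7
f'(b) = 8*b^3 + 10*b + 1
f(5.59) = 2107.72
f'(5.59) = 1454.32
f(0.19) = -6.63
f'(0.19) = 2.95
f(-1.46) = 11.29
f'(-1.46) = -38.50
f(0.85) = -1.49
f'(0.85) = 14.41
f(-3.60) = 390.12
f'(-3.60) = -408.25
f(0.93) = -0.25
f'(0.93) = 16.73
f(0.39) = -5.80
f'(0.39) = 5.37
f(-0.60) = -5.54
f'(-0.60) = -6.73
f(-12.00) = 42173.00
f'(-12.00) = -13943.00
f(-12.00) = 42173.00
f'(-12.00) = -13943.00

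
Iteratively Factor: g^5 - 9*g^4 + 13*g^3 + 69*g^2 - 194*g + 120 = (g - 5)*(g^4 - 4*g^3 - 7*g^2 + 34*g - 24) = (g - 5)*(g + 3)*(g^3 - 7*g^2 + 14*g - 8) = (g - 5)*(g - 1)*(g + 3)*(g^2 - 6*g + 8) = (g - 5)*(g - 4)*(g - 1)*(g + 3)*(g - 2)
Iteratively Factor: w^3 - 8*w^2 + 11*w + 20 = (w + 1)*(w^2 - 9*w + 20) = (w - 5)*(w + 1)*(w - 4)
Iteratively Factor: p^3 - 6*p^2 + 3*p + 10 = (p - 2)*(p^2 - 4*p - 5) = (p - 2)*(p + 1)*(p - 5)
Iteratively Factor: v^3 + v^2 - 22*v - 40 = (v - 5)*(v^2 + 6*v + 8) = (v - 5)*(v + 4)*(v + 2)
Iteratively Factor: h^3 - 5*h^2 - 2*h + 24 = (h - 4)*(h^2 - h - 6) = (h - 4)*(h + 2)*(h - 3)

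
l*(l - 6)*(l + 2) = l^3 - 4*l^2 - 12*l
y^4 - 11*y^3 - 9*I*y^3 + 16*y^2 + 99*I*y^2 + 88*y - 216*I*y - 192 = (y - 8)*(y - 3)*(y - 8*I)*(y - I)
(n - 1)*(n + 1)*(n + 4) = n^3 + 4*n^2 - n - 4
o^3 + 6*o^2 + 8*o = o*(o + 2)*(o + 4)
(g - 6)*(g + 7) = g^2 + g - 42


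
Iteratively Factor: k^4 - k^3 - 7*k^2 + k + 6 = (k + 2)*(k^3 - 3*k^2 - k + 3) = (k - 3)*(k + 2)*(k^2 - 1) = (k - 3)*(k - 1)*(k + 2)*(k + 1)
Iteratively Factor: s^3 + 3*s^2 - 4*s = (s)*(s^2 + 3*s - 4) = s*(s + 4)*(s - 1)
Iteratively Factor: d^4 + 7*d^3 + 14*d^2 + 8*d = (d + 4)*(d^3 + 3*d^2 + 2*d) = d*(d + 4)*(d^2 + 3*d + 2) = d*(d + 1)*(d + 4)*(d + 2)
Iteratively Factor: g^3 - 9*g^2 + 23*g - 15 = (g - 5)*(g^2 - 4*g + 3) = (g - 5)*(g - 1)*(g - 3)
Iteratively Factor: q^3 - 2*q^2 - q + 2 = (q - 2)*(q^2 - 1) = (q - 2)*(q + 1)*(q - 1)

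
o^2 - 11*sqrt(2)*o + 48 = (o - 8*sqrt(2))*(o - 3*sqrt(2))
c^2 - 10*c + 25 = (c - 5)^2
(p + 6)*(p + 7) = p^2 + 13*p + 42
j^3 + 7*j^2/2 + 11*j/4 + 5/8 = (j + 1/2)^2*(j + 5/2)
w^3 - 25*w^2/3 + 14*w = w*(w - 6)*(w - 7/3)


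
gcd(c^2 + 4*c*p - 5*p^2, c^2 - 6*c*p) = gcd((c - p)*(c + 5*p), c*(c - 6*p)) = 1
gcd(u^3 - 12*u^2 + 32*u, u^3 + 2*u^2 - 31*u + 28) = u - 4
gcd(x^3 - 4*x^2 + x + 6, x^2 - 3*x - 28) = 1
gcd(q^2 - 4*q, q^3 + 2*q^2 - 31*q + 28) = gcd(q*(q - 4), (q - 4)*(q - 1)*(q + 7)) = q - 4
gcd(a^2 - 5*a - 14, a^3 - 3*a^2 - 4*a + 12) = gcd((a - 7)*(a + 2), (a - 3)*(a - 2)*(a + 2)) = a + 2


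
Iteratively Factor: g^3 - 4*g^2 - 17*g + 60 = (g - 3)*(g^2 - g - 20) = (g - 5)*(g - 3)*(g + 4)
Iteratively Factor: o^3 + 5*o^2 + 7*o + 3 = (o + 1)*(o^2 + 4*o + 3) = (o + 1)*(o + 3)*(o + 1)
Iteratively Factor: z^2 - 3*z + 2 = (z - 2)*(z - 1)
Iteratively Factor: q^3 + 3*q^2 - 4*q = (q)*(q^2 + 3*q - 4) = q*(q - 1)*(q + 4)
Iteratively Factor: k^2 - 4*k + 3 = (k - 1)*(k - 3)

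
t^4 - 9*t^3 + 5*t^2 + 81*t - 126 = (t - 7)*(t - 3)*(t - 2)*(t + 3)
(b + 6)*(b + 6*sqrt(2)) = b^2 + 6*b + 6*sqrt(2)*b + 36*sqrt(2)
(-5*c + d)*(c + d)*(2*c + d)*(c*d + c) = -10*c^4*d - 10*c^4 - 13*c^3*d^2 - 13*c^3*d - 2*c^2*d^3 - 2*c^2*d^2 + c*d^4 + c*d^3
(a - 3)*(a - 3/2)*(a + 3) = a^3 - 3*a^2/2 - 9*a + 27/2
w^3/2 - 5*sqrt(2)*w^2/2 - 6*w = w*(w/2 + sqrt(2)/2)*(w - 6*sqrt(2))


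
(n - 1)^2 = n^2 - 2*n + 1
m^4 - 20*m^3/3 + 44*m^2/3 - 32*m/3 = m*(m - 8/3)*(m - 2)^2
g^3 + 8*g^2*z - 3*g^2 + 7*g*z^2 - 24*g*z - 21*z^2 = (g - 3)*(g + z)*(g + 7*z)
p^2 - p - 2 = (p - 2)*(p + 1)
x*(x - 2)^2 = x^3 - 4*x^2 + 4*x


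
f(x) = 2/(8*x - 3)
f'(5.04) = -0.01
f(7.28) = 0.04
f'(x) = -16/(8*x - 3)^2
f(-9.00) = -0.03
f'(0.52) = -11.89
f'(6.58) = -0.01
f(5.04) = 0.05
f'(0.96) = -0.73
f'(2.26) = -0.07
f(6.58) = 0.04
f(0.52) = 1.72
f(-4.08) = -0.06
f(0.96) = 0.43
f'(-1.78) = -0.05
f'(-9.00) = 0.00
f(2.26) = 0.13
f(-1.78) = -0.12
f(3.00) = 0.10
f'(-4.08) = -0.01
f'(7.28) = -0.01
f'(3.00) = -0.04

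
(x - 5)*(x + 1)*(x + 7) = x^3 + 3*x^2 - 33*x - 35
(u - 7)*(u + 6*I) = u^2 - 7*u + 6*I*u - 42*I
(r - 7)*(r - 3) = r^2 - 10*r + 21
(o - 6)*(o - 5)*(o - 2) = o^3 - 13*o^2 + 52*o - 60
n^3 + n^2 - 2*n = n*(n - 1)*(n + 2)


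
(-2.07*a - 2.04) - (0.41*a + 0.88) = -2.48*a - 2.92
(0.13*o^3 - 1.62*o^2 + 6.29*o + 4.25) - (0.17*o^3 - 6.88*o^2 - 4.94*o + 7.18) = -0.04*o^3 + 5.26*o^2 + 11.23*o - 2.93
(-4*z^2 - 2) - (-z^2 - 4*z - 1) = -3*z^2 + 4*z - 1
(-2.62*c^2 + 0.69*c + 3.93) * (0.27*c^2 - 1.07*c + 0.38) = -0.7074*c^4 + 2.9897*c^3 - 0.6728*c^2 - 3.9429*c + 1.4934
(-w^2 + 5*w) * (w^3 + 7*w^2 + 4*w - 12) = -w^5 - 2*w^4 + 31*w^3 + 32*w^2 - 60*w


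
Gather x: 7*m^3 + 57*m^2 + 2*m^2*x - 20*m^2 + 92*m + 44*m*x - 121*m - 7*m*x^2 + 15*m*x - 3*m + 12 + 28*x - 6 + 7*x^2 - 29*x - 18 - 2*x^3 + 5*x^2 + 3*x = 7*m^3 + 37*m^2 - 32*m - 2*x^3 + x^2*(12 - 7*m) + x*(2*m^2 + 59*m + 2) - 12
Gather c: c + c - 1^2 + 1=2*c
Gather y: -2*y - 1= -2*y - 1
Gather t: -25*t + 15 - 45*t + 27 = 42 - 70*t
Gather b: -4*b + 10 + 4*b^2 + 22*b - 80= 4*b^2 + 18*b - 70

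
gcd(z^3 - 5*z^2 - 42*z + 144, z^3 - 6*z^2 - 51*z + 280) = z - 8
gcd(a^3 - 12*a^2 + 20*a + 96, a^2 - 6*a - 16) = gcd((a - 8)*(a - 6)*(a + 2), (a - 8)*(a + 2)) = a^2 - 6*a - 16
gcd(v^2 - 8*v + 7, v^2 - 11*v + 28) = v - 7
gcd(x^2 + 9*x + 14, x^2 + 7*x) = x + 7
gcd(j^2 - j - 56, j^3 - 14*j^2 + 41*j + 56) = j - 8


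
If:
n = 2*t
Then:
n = 2*t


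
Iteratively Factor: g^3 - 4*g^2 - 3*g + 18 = (g - 3)*(g^2 - g - 6) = (g - 3)*(g + 2)*(g - 3)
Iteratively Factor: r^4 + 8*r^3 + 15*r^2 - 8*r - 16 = (r + 4)*(r^3 + 4*r^2 - r - 4) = (r + 1)*(r + 4)*(r^2 + 3*r - 4) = (r - 1)*(r + 1)*(r + 4)*(r + 4)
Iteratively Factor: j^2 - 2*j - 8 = (j + 2)*(j - 4)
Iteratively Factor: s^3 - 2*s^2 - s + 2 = (s - 2)*(s^2 - 1) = (s - 2)*(s - 1)*(s + 1)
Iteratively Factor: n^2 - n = (n)*(n - 1)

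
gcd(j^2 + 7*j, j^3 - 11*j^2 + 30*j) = j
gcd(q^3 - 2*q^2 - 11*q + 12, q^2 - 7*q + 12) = q - 4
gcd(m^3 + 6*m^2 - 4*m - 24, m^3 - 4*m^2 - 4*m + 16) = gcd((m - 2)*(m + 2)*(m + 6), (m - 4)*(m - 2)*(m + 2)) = m^2 - 4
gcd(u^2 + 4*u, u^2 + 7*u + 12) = u + 4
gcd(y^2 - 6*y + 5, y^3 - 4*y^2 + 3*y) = y - 1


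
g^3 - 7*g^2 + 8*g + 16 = (g - 4)^2*(g + 1)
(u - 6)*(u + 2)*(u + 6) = u^3 + 2*u^2 - 36*u - 72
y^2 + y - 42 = (y - 6)*(y + 7)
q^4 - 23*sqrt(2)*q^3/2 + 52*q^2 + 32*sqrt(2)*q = q*(q - 8*sqrt(2))*(q - 4*sqrt(2))*(q + sqrt(2)/2)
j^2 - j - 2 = (j - 2)*(j + 1)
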